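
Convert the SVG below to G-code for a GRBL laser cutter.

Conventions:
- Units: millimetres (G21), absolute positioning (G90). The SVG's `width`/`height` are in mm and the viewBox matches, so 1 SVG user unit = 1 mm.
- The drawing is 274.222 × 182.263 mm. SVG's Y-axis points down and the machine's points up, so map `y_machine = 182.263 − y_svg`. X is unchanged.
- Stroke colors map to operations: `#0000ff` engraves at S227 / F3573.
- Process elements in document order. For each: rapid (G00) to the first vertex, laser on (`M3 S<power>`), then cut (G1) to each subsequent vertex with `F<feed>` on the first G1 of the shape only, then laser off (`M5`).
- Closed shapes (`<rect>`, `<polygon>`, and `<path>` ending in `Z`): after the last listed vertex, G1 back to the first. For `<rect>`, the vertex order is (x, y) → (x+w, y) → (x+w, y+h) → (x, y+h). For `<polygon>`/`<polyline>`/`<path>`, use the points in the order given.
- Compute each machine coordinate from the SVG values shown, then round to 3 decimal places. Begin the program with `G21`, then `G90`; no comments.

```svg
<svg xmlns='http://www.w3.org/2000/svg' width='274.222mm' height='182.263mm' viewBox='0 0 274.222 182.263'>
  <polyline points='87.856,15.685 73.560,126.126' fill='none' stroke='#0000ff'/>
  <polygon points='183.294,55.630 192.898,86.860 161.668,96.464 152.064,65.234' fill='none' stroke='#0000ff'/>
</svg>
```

1 u = 1 mm; y_m = 182.263 − y.

[1] `<polyline>` line segment, #0000ff→engrave S227 F3573: (87.856,166.578) → (73.560,56.137)

[2] `<polygon>` regular polygon, #0000ff→engrave S227 F3573: (183.294,126.633) → (192.898,95.403) → (161.668,85.799) → (152.064,117.029) → (183.294,126.633) (closed)

G21
G90
G00 X87.856 Y166.578
M3 S227
G1 X73.560 Y56.137 F3573
M5
G00 X183.294 Y126.633
M3 S227
G1 X192.898 Y95.403 F3573
G1 X161.668 Y85.799
G1 X152.064 Y117.029
G1 X183.294 Y126.633
M5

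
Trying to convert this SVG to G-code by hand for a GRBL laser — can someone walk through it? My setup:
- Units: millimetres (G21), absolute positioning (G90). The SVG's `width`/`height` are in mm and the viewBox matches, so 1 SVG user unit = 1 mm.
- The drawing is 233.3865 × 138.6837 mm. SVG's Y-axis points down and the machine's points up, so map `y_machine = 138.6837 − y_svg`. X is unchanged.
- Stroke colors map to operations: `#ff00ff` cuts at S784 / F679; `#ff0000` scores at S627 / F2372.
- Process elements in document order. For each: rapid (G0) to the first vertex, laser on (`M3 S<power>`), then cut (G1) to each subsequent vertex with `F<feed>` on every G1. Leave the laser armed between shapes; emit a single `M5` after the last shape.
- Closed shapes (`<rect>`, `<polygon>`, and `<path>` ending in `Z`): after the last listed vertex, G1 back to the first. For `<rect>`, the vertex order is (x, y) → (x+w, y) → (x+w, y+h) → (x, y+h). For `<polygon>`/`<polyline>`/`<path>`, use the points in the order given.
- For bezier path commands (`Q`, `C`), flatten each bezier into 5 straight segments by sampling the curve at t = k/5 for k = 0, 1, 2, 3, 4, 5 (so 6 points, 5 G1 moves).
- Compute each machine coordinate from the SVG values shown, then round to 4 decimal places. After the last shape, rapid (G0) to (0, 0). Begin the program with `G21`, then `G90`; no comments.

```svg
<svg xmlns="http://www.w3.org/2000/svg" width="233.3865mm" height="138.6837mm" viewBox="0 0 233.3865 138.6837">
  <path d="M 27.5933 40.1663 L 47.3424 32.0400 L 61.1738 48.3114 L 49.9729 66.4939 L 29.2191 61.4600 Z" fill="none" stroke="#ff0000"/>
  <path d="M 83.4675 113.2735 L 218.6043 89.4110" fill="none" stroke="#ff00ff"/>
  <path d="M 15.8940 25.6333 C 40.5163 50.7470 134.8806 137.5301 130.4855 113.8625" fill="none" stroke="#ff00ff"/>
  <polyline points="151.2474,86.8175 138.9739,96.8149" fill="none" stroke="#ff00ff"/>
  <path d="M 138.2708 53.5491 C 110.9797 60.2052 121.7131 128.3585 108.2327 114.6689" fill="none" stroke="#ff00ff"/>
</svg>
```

Since the viewBox matches the mm dimensions, user units are millimetres directly. The only transform is the Y-flip y_m = 138.6837 − y_svg.

Shape 1 is a regular polygon drawn with `<path>`. Its stroke #ff0000 means score at S627, F2372. After flipping Y the toolpath is (27.5933,98.5174) → (47.3424,106.6437) → (61.1738,90.3723) → (49.9729,72.1898) → (29.2191,77.2237) → (27.5933,98.5174), returning to the start.

Shape 2 is a line segment drawn with `<path>`. Its stroke #ff00ff means cut at S784, F679. After flipping Y the toolpath is (83.4675,25.4102) → (218.6043,49.2727).

Shape 3 is a cubic bezier drawn with `<path>`. Its stroke #ff00ff means cut at S784, F679. After flipping Y the toolpath is (15.8940,113.0504) → (37.6884,91.9588) → (68.1328,64.3283) → (99.1392,38.4207) → (122.6194,22.4978) → (130.4855,24.8212).

Shape 4 is a line segment drawn with `<polyline>`. Its stroke #ff00ff means cut at S784, F679. After flipping Y the toolpath is (151.2474,51.8662) → (138.9739,41.8688).

Shape 5 is a cubic bezier drawn with `<path>`. Its stroke #ff00ff means cut at S784, F679. After flipping Y the toolpath is (138.2708,85.1346) → (125.9612,74.9080) → (119.7900,56.8024) → (116.7698,37.6981) → (113.9132,24.4755) → (108.2327,24.0148).

G21
G90
G0 X27.5933 Y98.5174
M3 S627
G1 X47.3424 Y106.6437 F2372
G1 X61.1738 Y90.3723 F2372
G1 X49.9729 Y72.1898 F2372
G1 X29.2191 Y77.2237 F2372
G1 X27.5933 Y98.5174 F2372
G0 X83.4675 Y25.4102
M3 S784
G1 X218.6043 Y49.2727 F679
G0 X15.8940 Y113.0504
M3 S784
G1 X37.6884 Y91.9588 F679
G1 X68.1328 Y64.3283 F679
G1 X99.1392 Y38.4207 F679
G1 X122.6194 Y22.4978 F679
G1 X130.4855 Y24.8212 F679
G0 X151.2474 Y51.8662
M3 S784
G1 X138.9739 Y41.8688 F679
G0 X138.2708 Y85.1346
M3 S784
G1 X125.9612 Y74.9080 F679
G1 X119.7900 Y56.8024 F679
G1 X116.7698 Y37.6981 F679
G1 X113.9132 Y24.4755 F679
G1 X108.2327 Y24.0148 F679
M5
G0 X0.0000 Y0.0000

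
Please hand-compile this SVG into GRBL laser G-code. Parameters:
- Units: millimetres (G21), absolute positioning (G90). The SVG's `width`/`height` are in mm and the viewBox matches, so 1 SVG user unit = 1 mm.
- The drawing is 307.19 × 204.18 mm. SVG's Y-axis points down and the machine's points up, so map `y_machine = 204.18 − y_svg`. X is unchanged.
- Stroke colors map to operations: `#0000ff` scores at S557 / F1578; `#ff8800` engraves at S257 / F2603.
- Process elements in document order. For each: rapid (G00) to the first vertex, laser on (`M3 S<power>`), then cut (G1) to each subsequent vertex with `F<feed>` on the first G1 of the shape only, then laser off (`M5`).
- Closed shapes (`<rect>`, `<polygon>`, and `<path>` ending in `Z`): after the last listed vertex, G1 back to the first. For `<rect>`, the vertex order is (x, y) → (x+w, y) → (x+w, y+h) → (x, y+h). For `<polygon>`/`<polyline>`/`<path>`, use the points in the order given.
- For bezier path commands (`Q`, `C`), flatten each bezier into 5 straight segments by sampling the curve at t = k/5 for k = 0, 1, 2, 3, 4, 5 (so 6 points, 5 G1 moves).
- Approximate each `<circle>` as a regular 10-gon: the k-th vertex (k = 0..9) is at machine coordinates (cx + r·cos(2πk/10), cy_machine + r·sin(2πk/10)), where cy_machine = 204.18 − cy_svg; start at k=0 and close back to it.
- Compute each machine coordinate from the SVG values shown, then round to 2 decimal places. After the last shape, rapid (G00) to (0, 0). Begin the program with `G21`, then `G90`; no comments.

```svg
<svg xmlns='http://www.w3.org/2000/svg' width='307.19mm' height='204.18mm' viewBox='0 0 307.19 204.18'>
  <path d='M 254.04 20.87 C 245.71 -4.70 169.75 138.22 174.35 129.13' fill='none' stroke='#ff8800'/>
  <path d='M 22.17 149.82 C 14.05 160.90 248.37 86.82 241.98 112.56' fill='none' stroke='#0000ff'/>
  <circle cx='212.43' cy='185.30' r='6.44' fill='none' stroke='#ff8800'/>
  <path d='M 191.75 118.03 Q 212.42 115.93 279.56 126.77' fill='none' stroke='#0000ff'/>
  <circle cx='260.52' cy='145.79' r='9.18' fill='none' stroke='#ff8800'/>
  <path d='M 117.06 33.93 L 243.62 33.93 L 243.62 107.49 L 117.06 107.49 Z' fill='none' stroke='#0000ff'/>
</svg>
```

1 u = 1 mm; y_m = 204.18 − y.

[1] `<path>` cubic bezier, #ff8800→engrave S257 F2603: (254.04,183.31) → (242.11,181.00) → (221.07,153.63) → (198.01,116.59) → (180.07,85.27) → (174.35,75.05)

[2] `<path>` cubic bezier, #0000ff→score S557 F1578: (22.17,54.36) → (42.53,56.45) → (97.88,70.10) → (165.03,86.43) → (220.79,96.57) → (241.98,91.62)

[3] `<circle>` circle, #ff8800→engrave S257 F2603: (218.87,18.88) → (217.64,22.67) → (214.42,25.00) → (210.44,25.00) → (207.22,22.67) → (205.99,18.88) → (207.22,15.09) → (210.44,12.76) → (214.42,12.76) → (217.64,15.09) → (218.87,18.88) (closed)

[4] `<path>` quadratic bezier, #0000ff→score S557 F1578: (191.75,86.15) → (201.88,86.47) → (215.72,85.76) → (233.28,84.01) → (254.56,81.23) → (279.56,77.41)

[5] `<circle>` circle, #ff8800→engrave S257 F2603: (269.70,58.39) → (267.95,63.79) → (263.36,67.12) → (257.68,67.12) → (253.09,63.79) → (251.34,58.39) → (253.09,52.99) → (257.68,49.66) → (263.36,49.66) → (267.95,52.99) → (269.70,58.39) (closed)

[6] `<path>` rectangle, #0000ff→score S557 F1578: (117.06,170.25) → (243.62,170.25) → (243.62,96.69) → (117.06,96.69) → (117.06,170.25) (closed)

G21
G90
G00 X254.04 Y183.31
M3 S257
G1 X242.11 Y181.00 F2603
G1 X221.07 Y153.63
G1 X198.01 Y116.59
G1 X180.07 Y85.27
G1 X174.35 Y75.05
M5
G00 X22.17 Y54.36
M3 S557
G1 X42.53 Y56.45 F1578
G1 X97.88 Y70.10
G1 X165.03 Y86.43
G1 X220.79 Y96.57
G1 X241.98 Y91.62
M5
G00 X218.87 Y18.88
M3 S257
G1 X217.64 Y22.67 F2603
G1 X214.42 Y25.00
G1 X210.44 Y25.00
G1 X207.22 Y22.67
G1 X205.99 Y18.88
G1 X207.22 Y15.09
G1 X210.44 Y12.76
G1 X214.42 Y12.76
G1 X217.64 Y15.09
G1 X218.87 Y18.88
M5
G00 X191.75 Y86.15
M3 S557
G1 X201.88 Y86.47 F1578
G1 X215.72 Y85.76
G1 X233.28 Y84.01
G1 X254.56 Y81.23
G1 X279.56 Y77.41
M5
G00 X269.70 Y58.39
M3 S257
G1 X267.95 Y63.79 F2603
G1 X263.36 Y67.12
G1 X257.68 Y67.12
G1 X253.09 Y63.79
G1 X251.34 Y58.39
G1 X253.09 Y52.99
G1 X257.68 Y49.66
G1 X263.36 Y49.66
G1 X267.95 Y52.99
G1 X269.70 Y58.39
M5
G00 X117.06 Y170.25
M3 S557
G1 X243.62 Y170.25 F1578
G1 X243.62 Y96.69
G1 X117.06 Y96.69
G1 X117.06 Y170.25
M5
G00 X0.00 Y0.00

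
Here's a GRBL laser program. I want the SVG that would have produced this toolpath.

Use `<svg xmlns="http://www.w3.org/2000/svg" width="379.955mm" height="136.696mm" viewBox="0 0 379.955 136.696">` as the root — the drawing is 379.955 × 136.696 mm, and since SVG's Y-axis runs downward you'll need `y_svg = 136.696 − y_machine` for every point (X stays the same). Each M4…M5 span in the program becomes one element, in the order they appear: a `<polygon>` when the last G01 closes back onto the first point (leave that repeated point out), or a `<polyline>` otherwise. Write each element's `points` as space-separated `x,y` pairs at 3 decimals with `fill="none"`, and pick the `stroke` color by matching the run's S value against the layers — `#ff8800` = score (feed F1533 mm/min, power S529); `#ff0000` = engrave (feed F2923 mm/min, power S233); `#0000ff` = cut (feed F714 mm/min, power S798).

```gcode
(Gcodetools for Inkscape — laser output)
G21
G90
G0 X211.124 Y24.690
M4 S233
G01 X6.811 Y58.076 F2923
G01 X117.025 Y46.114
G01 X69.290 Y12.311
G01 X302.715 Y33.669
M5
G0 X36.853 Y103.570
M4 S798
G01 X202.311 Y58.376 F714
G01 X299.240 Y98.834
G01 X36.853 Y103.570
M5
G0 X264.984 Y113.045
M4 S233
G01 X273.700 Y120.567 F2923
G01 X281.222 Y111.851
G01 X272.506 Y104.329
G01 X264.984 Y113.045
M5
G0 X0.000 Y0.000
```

<svg xmlns="http://www.w3.org/2000/svg" width="379.955mm" height="136.696mm" viewBox="0 0 379.955 136.696">
  <polyline points="211.124,112.006 6.811,78.620 117.025,90.582 69.290,124.385 302.715,103.027" fill="none" stroke="#ff0000"/>
  <polygon points="36.853,33.126 202.311,78.320 299.240,37.862" fill="none" stroke="#0000ff"/>
  <polygon points="264.984,23.651 273.700,16.129 281.222,24.845 272.506,32.367" fill="none" stroke="#ff0000"/>
</svg>

y_svg = 136.696 − y_m.

[1] S233→`#ff0000` (engrave); open run; points: 211.124,112.006 6.811,78.620 117.025,90.582 69.290,124.385 302.715,103.027

[2] S798→`#0000ff` (cut); closed run; points: 36.853,33.126 202.311,78.320 299.240,37.862

[3] S233→`#ff0000` (engrave); closed run; points: 264.984,23.651 273.700,16.129 281.222,24.845 272.506,32.367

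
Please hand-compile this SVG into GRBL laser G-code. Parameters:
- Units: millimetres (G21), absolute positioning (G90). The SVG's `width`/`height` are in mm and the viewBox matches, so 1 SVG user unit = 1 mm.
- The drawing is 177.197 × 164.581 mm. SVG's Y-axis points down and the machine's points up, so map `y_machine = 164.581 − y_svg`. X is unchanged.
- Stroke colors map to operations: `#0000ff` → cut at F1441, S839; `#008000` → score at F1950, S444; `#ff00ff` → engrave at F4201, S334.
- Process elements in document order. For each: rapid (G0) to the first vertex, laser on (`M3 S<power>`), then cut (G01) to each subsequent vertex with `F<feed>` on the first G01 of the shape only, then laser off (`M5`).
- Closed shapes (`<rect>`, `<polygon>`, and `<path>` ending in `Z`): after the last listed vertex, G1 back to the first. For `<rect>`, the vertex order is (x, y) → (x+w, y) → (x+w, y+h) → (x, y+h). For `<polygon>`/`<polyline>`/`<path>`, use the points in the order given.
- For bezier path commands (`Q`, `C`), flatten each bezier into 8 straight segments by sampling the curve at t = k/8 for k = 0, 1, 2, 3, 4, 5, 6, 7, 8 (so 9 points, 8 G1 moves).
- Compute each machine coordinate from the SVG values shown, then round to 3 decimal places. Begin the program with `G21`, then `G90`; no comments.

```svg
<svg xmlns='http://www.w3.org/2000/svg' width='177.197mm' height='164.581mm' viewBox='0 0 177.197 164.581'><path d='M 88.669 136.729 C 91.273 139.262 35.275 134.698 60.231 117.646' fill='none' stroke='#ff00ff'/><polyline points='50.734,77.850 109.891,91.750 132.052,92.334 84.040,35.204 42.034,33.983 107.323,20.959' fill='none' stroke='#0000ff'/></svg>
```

1 u = 1 mm; y_m = 164.581 − y.

[1] `<path>` cubic bezier, #ff00ff→engrave S334 F4201: (88.669,27.852) → (87.171,27.245) → (81.815,27.367) → (74.235,28.281) → (66.068,30.049) → (58.949,32.736) → (54.512,36.403) → (54.395,41.115) → (60.231,46.935)

[2] `<polyline>` open polyline, #0000ff→cut S839 F1441: (50.734,86.731) → (109.891,72.831) → (132.052,72.247) → (84.040,129.377) → (42.034,130.598) → (107.323,143.622)

G21
G90
G0 X88.669 Y27.852
M3 S334
G01 X87.171 Y27.245 F4201
G01 X81.815 Y27.367
G01 X74.235 Y28.281
G01 X66.068 Y30.049
G01 X58.949 Y32.736
G01 X54.512 Y36.403
G01 X54.395 Y41.115
G01 X60.231 Y46.935
M5
G0 X50.734 Y86.731
M3 S839
G01 X109.891 Y72.831 F1441
G01 X132.052 Y72.247
G01 X84.040 Y129.377
G01 X42.034 Y130.598
G01 X107.323 Y143.622
M5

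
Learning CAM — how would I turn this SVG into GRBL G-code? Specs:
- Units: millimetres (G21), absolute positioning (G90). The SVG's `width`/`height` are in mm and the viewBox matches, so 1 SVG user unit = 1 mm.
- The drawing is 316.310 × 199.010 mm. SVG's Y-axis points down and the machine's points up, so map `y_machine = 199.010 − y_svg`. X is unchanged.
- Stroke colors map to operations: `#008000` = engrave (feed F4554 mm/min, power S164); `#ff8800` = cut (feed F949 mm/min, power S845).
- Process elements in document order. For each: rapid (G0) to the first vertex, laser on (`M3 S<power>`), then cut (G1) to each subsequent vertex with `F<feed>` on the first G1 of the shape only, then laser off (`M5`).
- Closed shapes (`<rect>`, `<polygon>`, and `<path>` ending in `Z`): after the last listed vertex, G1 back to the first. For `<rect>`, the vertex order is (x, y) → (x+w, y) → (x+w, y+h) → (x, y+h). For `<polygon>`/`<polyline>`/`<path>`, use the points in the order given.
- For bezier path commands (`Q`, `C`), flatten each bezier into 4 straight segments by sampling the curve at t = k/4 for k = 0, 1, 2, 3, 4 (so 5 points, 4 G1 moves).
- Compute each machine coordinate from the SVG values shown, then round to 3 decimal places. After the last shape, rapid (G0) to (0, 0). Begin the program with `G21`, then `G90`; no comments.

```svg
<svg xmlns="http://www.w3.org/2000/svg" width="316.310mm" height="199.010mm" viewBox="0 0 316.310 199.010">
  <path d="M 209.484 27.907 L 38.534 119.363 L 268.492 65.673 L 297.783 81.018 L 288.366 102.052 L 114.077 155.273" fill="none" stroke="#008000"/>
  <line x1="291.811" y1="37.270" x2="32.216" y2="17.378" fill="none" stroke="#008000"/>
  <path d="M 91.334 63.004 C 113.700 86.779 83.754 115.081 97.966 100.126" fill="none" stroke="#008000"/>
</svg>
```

G21
G90
G0 X209.484 Y171.103
M3 S164
G1 X38.534 Y79.647 F4554
G1 X268.492 Y133.337
G1 X297.783 Y117.992
G1 X288.366 Y96.958
G1 X114.077 Y43.737
M5
G0 X291.811 Y161.740
M3 S164
G1 X32.216 Y181.632 F4554
M5
G0 X91.334 Y136.006
M3 S164
G1 X99.807 Y118.073 F4554
G1 X97.708 Y102.921
G1 X94.079 Y95.032
G1 X97.966 Y98.884
M5
G0 X0.000 Y0.000

Since the viewBox matches the mm dimensions, user units are millimetres directly. The only transform is the Y-flip y_m = 199.010 − y_svg.

Shape 1 is a open polyline drawn with `<path>`. Its stroke #008000 means engrave at S164, F4554. After flipping Y the toolpath is (209.484,171.103) → (38.534,79.647) → (268.492,133.337) → (297.783,117.992) → (288.366,96.958) → (114.077,43.737).

Shape 2 is a line segment drawn with `<line>`. Its stroke #008000 means engrave at S164, F4554. After flipping Y the toolpath is (291.811,161.740) → (32.216,181.632).

Shape 3 is a cubic bezier drawn with `<path>`. Its stroke #008000 means engrave at S164, F4554. After flipping Y the toolpath is (91.334,136.006) → (99.807,118.073) → (97.708,102.921) → (94.079,95.032) → (97.966,98.884).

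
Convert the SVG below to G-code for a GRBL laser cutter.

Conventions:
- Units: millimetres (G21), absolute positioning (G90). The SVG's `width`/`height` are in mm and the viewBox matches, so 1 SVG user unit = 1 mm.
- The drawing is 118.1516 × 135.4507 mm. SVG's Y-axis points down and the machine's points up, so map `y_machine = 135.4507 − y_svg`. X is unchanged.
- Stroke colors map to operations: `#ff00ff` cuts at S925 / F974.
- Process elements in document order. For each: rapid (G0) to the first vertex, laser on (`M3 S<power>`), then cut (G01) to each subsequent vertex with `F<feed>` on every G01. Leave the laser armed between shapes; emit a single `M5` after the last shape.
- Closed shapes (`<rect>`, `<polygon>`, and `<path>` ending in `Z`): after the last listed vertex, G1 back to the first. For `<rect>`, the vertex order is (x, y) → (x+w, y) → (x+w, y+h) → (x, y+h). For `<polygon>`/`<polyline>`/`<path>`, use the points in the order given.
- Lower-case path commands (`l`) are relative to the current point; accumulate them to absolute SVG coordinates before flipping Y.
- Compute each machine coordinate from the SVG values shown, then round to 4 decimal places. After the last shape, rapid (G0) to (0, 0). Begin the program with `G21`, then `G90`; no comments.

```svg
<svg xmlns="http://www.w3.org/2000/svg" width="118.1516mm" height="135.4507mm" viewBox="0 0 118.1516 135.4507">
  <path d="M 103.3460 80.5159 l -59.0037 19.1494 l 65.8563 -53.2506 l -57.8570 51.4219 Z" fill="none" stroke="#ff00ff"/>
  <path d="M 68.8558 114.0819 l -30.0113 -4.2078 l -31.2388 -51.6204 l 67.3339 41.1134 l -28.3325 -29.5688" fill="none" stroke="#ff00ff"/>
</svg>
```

G21
G90
G0 X103.3460 Y54.9348
M3 S925
G01 X44.3423 Y35.7854 F974
G01 X110.1986 Y89.0360 F974
G01 X52.3416 Y37.6141 F974
G01 X103.3460 Y54.9348 F974
G0 X68.8558 Y21.3688
M3 S925
G01 X38.8445 Y25.5766 F974
G01 X7.6057 Y77.1970 F974
G01 X74.9396 Y36.0836 F974
G01 X46.6071 Y65.6524 F974
M5
G0 X0.0000 Y0.0000

1 u = 1 mm; y_m = 135.4507 − y.

[1] `<path>` closed polygon, #ff00ff→cut S925 F974: (103.3460,54.9348) → (44.3423,35.7854) → (110.1986,89.0360) → (52.3416,37.6141) → (103.3460,54.9348) (closed)

[2] `<path>` open polyline, #ff00ff→cut S925 F974: (68.8558,21.3688) → (38.8445,25.5766) → (7.6057,77.1970) → (74.9396,36.0836) → (46.6071,65.6524)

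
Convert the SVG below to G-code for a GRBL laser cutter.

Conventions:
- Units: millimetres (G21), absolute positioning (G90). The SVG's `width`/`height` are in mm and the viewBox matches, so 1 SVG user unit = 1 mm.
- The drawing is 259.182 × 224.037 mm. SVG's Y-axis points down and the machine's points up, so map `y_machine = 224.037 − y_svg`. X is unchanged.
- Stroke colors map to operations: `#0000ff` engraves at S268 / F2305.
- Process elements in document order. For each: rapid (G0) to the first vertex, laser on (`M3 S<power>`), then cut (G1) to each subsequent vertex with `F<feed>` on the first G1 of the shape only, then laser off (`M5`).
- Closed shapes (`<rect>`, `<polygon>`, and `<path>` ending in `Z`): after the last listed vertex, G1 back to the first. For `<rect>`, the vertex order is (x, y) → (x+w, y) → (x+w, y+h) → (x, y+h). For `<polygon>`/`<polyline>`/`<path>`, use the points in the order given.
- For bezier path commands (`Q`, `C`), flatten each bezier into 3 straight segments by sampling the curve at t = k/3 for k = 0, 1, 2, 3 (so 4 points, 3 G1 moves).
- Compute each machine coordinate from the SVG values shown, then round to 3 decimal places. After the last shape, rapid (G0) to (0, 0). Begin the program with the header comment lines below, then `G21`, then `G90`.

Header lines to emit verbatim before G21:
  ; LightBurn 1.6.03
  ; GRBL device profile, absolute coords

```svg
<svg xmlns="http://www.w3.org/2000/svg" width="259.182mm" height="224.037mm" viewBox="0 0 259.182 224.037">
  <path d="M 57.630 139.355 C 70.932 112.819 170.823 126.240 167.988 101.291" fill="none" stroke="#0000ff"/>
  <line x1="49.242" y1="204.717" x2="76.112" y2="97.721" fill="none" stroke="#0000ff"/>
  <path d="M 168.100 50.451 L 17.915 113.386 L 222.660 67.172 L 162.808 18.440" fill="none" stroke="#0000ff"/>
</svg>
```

1 u = 1 mm; y_m = 224.037 − y.

[1] `<path>` cubic bezier, #0000ff→engrave S268 F2305: (57.630,84.682) → (92.783,100.800) → (143.593,107.686) → (167.988,122.746)

[2] `<line>` line segment, #0000ff→engrave S268 F2305: (49.242,19.320) → (76.112,126.316)

[3] `<path>` open polyline, #0000ff→engrave S268 F2305: (168.100,173.586) → (17.915,110.651) → (222.660,156.865) → (162.808,205.597)

; LightBurn 1.6.03
; GRBL device profile, absolute coords
G21
G90
G0 X57.630 Y84.682
M3 S268
G1 X92.783 Y100.800 F2305
G1 X143.593 Y107.686
G1 X167.988 Y122.746
M5
G0 X49.242 Y19.320
M3 S268
G1 X76.112 Y126.316 F2305
M5
G0 X168.100 Y173.586
M3 S268
G1 X17.915 Y110.651 F2305
G1 X222.660 Y156.865
G1 X162.808 Y205.597
M5
G0 X0.000 Y0.000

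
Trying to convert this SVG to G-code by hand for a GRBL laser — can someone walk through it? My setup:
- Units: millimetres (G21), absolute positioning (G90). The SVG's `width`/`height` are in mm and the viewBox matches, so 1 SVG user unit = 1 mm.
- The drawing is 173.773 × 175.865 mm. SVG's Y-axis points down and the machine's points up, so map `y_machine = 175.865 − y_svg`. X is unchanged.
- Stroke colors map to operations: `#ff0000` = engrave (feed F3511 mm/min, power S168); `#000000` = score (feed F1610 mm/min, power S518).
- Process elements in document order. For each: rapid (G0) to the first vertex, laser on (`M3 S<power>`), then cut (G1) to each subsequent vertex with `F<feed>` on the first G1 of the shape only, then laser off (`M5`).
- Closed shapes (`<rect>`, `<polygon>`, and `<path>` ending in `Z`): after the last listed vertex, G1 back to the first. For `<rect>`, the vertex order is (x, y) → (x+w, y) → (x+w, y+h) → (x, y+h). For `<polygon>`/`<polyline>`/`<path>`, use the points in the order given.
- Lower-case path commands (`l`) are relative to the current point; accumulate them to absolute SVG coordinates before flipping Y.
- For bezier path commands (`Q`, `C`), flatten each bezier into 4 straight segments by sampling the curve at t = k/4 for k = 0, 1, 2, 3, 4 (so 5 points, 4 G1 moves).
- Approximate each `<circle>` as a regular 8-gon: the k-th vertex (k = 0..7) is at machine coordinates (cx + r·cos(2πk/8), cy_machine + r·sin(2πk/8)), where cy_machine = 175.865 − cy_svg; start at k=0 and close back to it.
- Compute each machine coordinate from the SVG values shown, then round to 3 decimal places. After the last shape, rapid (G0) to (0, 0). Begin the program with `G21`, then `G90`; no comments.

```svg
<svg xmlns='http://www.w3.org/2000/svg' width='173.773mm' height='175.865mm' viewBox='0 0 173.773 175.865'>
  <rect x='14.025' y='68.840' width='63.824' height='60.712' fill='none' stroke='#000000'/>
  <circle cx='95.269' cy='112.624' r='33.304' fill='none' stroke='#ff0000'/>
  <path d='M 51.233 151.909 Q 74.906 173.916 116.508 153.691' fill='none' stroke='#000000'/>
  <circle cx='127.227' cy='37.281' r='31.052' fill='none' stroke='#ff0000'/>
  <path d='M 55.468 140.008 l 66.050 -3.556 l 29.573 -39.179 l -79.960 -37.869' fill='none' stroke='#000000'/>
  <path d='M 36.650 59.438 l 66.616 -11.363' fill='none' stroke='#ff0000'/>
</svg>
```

1 u = 1 mm; y_m = 175.865 − y.

[1] `<rect>` rectangle, #000000→score S518 F1610: (14.025,107.025) → (77.849,107.025) → (77.849,46.313) → (14.025,46.313) → (14.025,107.025) (closed)

[2] `<circle>` circle, #ff0000→engrave S168 F3511: (128.573,63.241) → (118.818,86.790) → (95.269,96.545) → (71.720,86.790) → (61.965,63.241) → (71.720,39.692) → (95.269,29.937) → (118.818,39.692) → (128.573,63.241) (closed)

[3] `<path>` quadratic bezier, #000000→score S518 F1610: (51.233,23.956) → (64.190,15.592) → (79.388,12.507) → (96.828,14.701) → (116.508,22.174)

[4] `<circle>` circle, #ff0000→engrave S168 F3511: (158.279,138.584) → (149.184,160.541) → (127.227,169.636) → (105.270,160.541) → (96.175,138.584) → (105.270,116.627) → (127.227,107.532) → (149.184,116.627) → (158.279,138.584) (closed)

[5] `<path>` open polyline, #000000→score S518 F1610: (55.468,35.857) → (121.518,39.413) → (151.091,78.592) → (71.131,116.461)

[6] `<path>` line segment, #ff0000→engrave S168 F3511: (36.650,116.427) → (103.266,127.790)

G21
G90
G0 X14.025 Y107.025
M3 S518
G1 X77.849 Y107.025 F1610
G1 X77.849 Y46.313
G1 X14.025 Y46.313
G1 X14.025 Y107.025
M5
G0 X128.573 Y63.241
M3 S168
G1 X118.818 Y86.790 F3511
G1 X95.269 Y96.545
G1 X71.720 Y86.790
G1 X61.965 Y63.241
G1 X71.720 Y39.692
G1 X95.269 Y29.937
G1 X118.818 Y39.692
G1 X128.573 Y63.241
M5
G0 X51.233 Y23.956
M3 S518
G1 X64.190 Y15.592 F1610
G1 X79.388 Y12.507
G1 X96.828 Y14.701
G1 X116.508 Y22.174
M5
G0 X158.279 Y138.584
M3 S168
G1 X149.184 Y160.541 F3511
G1 X127.227 Y169.636
G1 X105.270 Y160.541
G1 X96.175 Y138.584
G1 X105.270 Y116.627
G1 X127.227 Y107.532
G1 X149.184 Y116.627
G1 X158.279 Y138.584
M5
G0 X55.468 Y35.857
M3 S518
G1 X121.518 Y39.413 F1610
G1 X151.091 Y78.592
G1 X71.131 Y116.461
M5
G0 X36.650 Y116.427
M3 S168
G1 X103.266 Y127.790 F3511
M5
G0 X0.000 Y0.000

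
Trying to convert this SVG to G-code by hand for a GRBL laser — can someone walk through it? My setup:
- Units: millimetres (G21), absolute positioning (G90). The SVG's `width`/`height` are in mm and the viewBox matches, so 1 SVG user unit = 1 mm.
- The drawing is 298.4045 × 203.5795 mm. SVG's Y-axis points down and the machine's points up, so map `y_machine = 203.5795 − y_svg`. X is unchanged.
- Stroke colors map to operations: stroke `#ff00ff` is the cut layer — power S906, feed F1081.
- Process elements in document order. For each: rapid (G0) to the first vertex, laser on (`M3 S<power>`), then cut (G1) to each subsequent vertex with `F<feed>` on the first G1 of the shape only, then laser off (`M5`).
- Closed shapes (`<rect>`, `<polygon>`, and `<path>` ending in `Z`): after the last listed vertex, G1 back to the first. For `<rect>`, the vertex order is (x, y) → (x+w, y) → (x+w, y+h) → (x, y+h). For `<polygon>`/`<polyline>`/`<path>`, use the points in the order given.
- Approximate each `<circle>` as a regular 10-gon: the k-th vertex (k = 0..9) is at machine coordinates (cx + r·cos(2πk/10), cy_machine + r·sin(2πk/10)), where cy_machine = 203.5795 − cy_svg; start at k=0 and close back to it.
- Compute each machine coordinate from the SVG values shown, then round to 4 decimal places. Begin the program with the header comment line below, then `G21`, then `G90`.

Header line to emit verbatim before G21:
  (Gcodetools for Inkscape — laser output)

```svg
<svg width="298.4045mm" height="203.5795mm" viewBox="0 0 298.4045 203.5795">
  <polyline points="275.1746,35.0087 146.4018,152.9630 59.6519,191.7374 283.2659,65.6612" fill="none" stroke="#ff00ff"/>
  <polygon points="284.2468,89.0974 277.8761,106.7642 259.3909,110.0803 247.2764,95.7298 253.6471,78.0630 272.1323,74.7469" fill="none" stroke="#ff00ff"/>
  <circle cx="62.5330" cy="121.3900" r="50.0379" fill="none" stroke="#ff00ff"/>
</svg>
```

viewBox `0 0 298.4045 203.5795` with mm width/height → 1 unit = 1 mm. Flip: y_m = 203.5795 − y_svg.

**Shape 1** — `<polyline>` open polyline, stroke `#ff00ff` → cut (S906, F1081). Machine vertices: (275.1746,168.5708) → (146.4018,50.6165) → (59.6519,11.8421) → (283.2659,137.9183). Open path.

**Shape 2** — `<polygon>` regular polygon, stroke `#ff00ff` → cut (S906, F1081). Machine vertices: (284.2468,114.4821) → (277.8761,96.8153) → (259.3909,93.4992) → (247.2764,107.8497) → (253.6471,125.5165) → (272.1323,128.8326) → (284.2468,114.4821). Closed: final G1 returns to the first vertex.

**Shape 3** — `<circle>` circle, stroke `#ff00ff` → cut (S906, F1081). Machine vertices: (112.5709,82.1895) → (103.0145,111.6010) → (77.9956,129.7784) → (47.0704,129.7784) → (22.0515,111.6010) → (12.4951,82.1895) → (22.0515,52.7780) → (47.0704,34.6006) → (77.9956,34.6006) → (103.0145,52.7780) → (112.5709,82.1895). Closed: final G1 returns to the first vertex.

(Gcodetools for Inkscape — laser output)
G21
G90
G0 X275.1746 Y168.5708
M3 S906
G1 X146.4018 Y50.6165 F1081
G1 X59.6519 Y11.8421
G1 X283.2659 Y137.9183
M5
G0 X284.2468 Y114.4821
M3 S906
G1 X277.8761 Y96.8153 F1081
G1 X259.3909 Y93.4992
G1 X247.2764 Y107.8497
G1 X253.6471 Y125.5165
G1 X272.1323 Y128.8326
G1 X284.2468 Y114.4821
M5
G0 X112.5709 Y82.1895
M3 S906
G1 X103.0145 Y111.6010 F1081
G1 X77.9956 Y129.7784
G1 X47.0704 Y129.7784
G1 X22.0515 Y111.6010
G1 X12.4951 Y82.1895
G1 X22.0515 Y52.7780
G1 X47.0704 Y34.6006
G1 X77.9956 Y34.6006
G1 X103.0145 Y52.7780
G1 X112.5709 Y82.1895
M5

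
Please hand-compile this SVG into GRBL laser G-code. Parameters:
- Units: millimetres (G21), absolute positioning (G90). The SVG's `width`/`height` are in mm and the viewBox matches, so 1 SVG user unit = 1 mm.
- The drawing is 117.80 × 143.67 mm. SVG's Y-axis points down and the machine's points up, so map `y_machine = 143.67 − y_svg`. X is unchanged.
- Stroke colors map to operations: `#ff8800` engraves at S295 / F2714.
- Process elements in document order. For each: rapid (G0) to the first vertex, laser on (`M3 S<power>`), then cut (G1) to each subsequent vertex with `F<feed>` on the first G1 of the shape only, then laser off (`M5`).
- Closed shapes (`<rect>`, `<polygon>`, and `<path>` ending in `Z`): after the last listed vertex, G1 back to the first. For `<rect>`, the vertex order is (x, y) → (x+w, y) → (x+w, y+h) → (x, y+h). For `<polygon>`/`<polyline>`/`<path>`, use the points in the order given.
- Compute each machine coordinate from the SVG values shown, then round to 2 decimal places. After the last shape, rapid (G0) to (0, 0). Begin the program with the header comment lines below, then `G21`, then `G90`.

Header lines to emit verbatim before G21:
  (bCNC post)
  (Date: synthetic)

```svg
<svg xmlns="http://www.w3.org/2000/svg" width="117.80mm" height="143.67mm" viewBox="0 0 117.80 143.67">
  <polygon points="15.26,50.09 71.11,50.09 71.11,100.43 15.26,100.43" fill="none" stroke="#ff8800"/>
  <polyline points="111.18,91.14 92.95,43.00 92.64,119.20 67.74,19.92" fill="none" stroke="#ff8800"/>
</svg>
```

(bCNC post)
(Date: synthetic)
G21
G90
G0 X15.26 Y93.58
M3 S295
G1 X71.11 Y93.58 F2714
G1 X71.11 Y43.24
G1 X15.26 Y43.24
G1 X15.26 Y93.58
M5
G0 X111.18 Y52.53
M3 S295
G1 X92.95 Y100.67 F2714
G1 X92.64 Y24.47
G1 X67.74 Y123.75
M5
G0 X0.00 Y0.00

Since the viewBox matches the mm dimensions, user units are millimetres directly. The only transform is the Y-flip y_m = 143.67 − y_svg.

Shape 1 is a rectangle drawn with `<polygon>`. Its stroke #ff8800 means engrave at S295, F2714. After flipping Y the toolpath is (15.26,93.58) → (71.11,93.58) → (71.11,43.24) → (15.26,43.24) → (15.26,93.58), returning to the start.

Shape 2 is a open polyline drawn with `<polyline>`. Its stroke #ff8800 means engrave at S295, F2714. After flipping Y the toolpath is (111.18,52.53) → (92.95,100.67) → (92.64,24.47) → (67.74,123.75).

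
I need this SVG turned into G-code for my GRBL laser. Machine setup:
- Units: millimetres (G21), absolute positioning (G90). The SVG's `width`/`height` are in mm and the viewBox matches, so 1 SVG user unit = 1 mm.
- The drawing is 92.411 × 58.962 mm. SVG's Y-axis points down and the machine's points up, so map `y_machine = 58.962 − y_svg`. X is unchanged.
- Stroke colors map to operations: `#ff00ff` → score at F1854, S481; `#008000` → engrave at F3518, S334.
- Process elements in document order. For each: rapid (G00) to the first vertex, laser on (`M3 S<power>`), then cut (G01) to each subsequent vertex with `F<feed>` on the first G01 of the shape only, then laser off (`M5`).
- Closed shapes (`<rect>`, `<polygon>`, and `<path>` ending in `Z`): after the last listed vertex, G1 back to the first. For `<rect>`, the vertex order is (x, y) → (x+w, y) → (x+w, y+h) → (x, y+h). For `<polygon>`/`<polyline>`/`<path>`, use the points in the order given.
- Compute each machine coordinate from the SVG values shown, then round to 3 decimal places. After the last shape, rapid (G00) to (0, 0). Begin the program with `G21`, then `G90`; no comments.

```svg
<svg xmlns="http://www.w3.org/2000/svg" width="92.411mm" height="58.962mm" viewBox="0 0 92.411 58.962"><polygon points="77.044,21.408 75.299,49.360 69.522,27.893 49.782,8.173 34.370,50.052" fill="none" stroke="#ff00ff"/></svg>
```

G21
G90
G00 X77.044 Y37.554
M3 S481
G01 X75.299 Y9.602 F1854
G01 X69.522 Y31.069
G01 X49.782 Y50.789
G01 X34.370 Y8.910
G01 X77.044 Y37.554
M5
G00 X0.000 Y0.000

viewBox `0 0 92.411 58.962` with mm width/height → 1 unit = 1 mm. Flip: y_m = 58.962 − y_svg.

**Shape 1** — `<polygon>` closed polygon, stroke `#ff00ff` → score (S481, F1854). Machine vertices: (77.044,37.554) → (75.299,9.602) → (69.522,31.069) → (49.782,50.789) → (34.370,8.910) → (77.044,37.554). Closed: final G1 returns to the first vertex.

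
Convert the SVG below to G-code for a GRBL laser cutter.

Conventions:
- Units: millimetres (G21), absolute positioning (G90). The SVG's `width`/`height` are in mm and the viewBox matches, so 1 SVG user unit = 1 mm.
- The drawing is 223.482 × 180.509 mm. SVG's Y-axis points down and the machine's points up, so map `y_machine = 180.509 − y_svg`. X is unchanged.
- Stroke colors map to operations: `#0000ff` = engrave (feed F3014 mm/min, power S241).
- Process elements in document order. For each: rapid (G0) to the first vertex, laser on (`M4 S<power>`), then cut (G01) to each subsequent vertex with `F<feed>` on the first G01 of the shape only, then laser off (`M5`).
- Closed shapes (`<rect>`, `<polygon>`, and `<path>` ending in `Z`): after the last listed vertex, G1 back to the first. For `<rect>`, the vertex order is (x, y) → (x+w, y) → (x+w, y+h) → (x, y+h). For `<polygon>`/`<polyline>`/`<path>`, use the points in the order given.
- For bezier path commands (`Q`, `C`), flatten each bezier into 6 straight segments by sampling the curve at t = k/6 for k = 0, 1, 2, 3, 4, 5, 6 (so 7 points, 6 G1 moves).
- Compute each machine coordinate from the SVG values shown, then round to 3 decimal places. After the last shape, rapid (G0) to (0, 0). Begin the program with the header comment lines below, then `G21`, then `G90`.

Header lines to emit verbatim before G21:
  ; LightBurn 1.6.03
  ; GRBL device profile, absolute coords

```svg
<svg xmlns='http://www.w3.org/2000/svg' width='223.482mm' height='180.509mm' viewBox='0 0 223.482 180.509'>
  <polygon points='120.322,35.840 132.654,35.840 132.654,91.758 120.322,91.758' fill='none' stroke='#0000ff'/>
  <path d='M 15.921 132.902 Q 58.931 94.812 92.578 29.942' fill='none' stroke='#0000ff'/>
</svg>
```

viewBox `0 0 223.482 180.509` with mm width/height → 1 unit = 1 mm. Flip: y_m = 180.509 − y_svg.

**Shape 1** — `<polygon>` rectangle, stroke `#0000ff` → engrave (S241, F3014). Machine vertices: (120.322,144.669) → (132.654,144.669) → (132.654,88.751) → (120.322,88.751) → (120.322,144.669). Closed: final G1 returns to the first vertex.

**Shape 2** — `<path>` quadratic bezier, stroke `#0000ff` → engrave (S241, F3014). Control points (SVG): P0=(15.921,132.902), P1=(58.931,94.812), P2=(92.578,29.942); sampled at t=k/6. Machine vertices: (15.921,47.607) → (29.998,61.048) → (43.554,75.976) → (56.590,92.392) → (69.106,110.296) → (81.102,129.688) → (92.578,150.567). Open path.

; LightBurn 1.6.03
; GRBL device profile, absolute coords
G21
G90
G0 X120.322 Y144.669
M4 S241
G01 X132.654 Y144.669 F3014
G01 X132.654 Y88.751
G01 X120.322 Y88.751
G01 X120.322 Y144.669
M5
G0 X15.921 Y47.607
M4 S241
G01 X29.998 Y61.048 F3014
G01 X43.554 Y75.976
G01 X56.590 Y92.392
G01 X69.106 Y110.296
G01 X81.102 Y129.688
G01 X92.578 Y150.567
M5
G0 X0.000 Y0.000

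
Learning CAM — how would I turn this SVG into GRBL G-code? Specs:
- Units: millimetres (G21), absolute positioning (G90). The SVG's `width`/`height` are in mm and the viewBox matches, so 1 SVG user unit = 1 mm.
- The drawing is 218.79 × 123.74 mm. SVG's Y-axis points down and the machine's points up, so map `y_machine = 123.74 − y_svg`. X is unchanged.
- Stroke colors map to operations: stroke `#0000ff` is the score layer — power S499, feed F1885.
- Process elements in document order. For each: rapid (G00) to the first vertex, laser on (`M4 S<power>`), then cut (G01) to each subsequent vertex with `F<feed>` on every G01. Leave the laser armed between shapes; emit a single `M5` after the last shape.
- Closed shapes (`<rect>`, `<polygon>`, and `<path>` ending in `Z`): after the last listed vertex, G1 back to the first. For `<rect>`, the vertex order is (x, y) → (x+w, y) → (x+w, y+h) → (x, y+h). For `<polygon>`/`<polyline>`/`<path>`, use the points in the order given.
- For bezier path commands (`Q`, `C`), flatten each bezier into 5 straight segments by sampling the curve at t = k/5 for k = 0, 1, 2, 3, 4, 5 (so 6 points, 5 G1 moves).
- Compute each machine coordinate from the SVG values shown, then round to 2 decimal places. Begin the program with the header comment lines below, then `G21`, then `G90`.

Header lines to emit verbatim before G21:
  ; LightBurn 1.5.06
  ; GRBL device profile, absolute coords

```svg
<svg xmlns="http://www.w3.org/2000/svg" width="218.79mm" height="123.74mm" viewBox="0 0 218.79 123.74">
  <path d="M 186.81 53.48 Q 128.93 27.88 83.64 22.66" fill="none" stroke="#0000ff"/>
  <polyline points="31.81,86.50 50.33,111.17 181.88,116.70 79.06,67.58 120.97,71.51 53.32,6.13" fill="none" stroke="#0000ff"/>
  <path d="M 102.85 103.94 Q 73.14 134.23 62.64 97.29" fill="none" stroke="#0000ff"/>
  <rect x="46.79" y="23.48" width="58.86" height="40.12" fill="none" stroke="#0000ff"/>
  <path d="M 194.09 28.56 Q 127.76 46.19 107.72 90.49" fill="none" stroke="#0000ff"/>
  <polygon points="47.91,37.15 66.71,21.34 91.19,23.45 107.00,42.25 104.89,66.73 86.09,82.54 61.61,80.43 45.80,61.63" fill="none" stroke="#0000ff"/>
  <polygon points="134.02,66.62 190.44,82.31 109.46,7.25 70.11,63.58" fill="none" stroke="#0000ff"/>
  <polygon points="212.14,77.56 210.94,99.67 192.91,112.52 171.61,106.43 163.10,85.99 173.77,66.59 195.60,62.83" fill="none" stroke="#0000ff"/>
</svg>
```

; LightBurn 1.5.06
; GRBL device profile, absolute coords
G21
G90
G00 X186.81 Y70.26
M4 S499
G01 X164.16 Y79.68 F1885
G01 X142.52 Y87.48 F1885
G01 X121.89 Y93.64 F1885
G01 X102.26 Y98.18 F1885
G01 X83.64 Y101.08 F1885
G00 X31.81 Y37.24
M4 S499
G01 X50.33 Y12.57 F1885
G01 X181.88 Y7.04 F1885
G01 X79.06 Y56.16 F1885
G01 X120.97 Y52.23 F1885
G01 X53.32 Y117.61 F1885
G00 X102.85 Y19.80
M4 S499
G01 X91.73 Y10.37 F1885
G01 X82.16 Y6.32 F1885
G01 X74.11 Y7.65 F1885
G01 X67.61 Y14.36 F1885
G01 X62.64 Y26.45 F1885
G00 X46.79 Y100.26
M4 S499
G01 X105.65 Y100.26 F1885
G01 X105.65 Y60.14 F1885
G01 X46.79 Y60.14 F1885
G01 X46.79 Y100.26 F1885
G00 X194.09 Y95.18
M4 S499
G01 X169.41 Y87.06 F1885
G01 X148.43 Y76.81 F1885
G01 X131.16 Y64.42 F1885
G01 X117.59 Y49.90 F1885
G01 X107.72 Y33.25 F1885
G00 X47.91 Y86.59
M4 S499
G01 X66.71 Y102.40 F1885
G01 X91.19 Y100.29 F1885
G01 X107.00 Y81.49 F1885
G01 X104.89 Y57.01 F1885
G01 X86.09 Y41.20 F1885
G01 X61.61 Y43.31 F1885
G01 X45.80 Y62.11 F1885
G01 X47.91 Y86.59 F1885
G00 X134.02 Y57.12
M4 S499
G01 X190.44 Y41.43 F1885
G01 X109.46 Y116.49 F1885
G01 X70.11 Y60.16 F1885
G01 X134.02 Y57.12 F1885
G00 X212.14 Y46.18
M4 S499
G01 X210.94 Y24.07 F1885
G01 X192.91 Y11.22 F1885
G01 X171.61 Y17.31 F1885
G01 X163.10 Y37.75 F1885
G01 X173.77 Y57.15 F1885
G01 X195.60 Y60.91 F1885
G01 X212.14 Y46.18 F1885
M5

Since the viewBox matches the mm dimensions, user units are millimetres directly. The only transform is the Y-flip y_m = 123.74 − y_svg.

Shape 1 is a quadratic bezier drawn with `<path>`. Its stroke #0000ff means score at S499, F1885. After flipping Y the toolpath is (186.81,70.26) → (164.16,79.68) → (142.52,87.48) → (121.89,93.64) → (102.26,98.18) → (83.64,101.08).

Shape 2 is a open polyline drawn with `<polyline>`. Its stroke #0000ff means score at S499, F1885. After flipping Y the toolpath is (31.81,37.24) → (50.33,12.57) → (181.88,7.04) → (79.06,56.16) → (120.97,52.23) → (53.32,117.61).

Shape 3 is a quadratic bezier drawn with `<path>`. Its stroke #0000ff means score at S499, F1885. After flipping Y the toolpath is (102.85,19.80) → (91.73,10.37) → (82.16,6.32) → (74.11,7.65) → (67.61,14.36) → (62.64,26.45).

Shape 4 is a rectangle drawn with `<rect>`. Its stroke #0000ff means score at S499, F1885. After flipping Y the toolpath is (46.79,100.26) → (105.65,100.26) → (105.65,60.14) → (46.79,60.14) → (46.79,100.26), returning to the start.

Shape 5 is a quadratic bezier drawn with `<path>`. Its stroke #0000ff means score at S499, F1885. After flipping Y the toolpath is (194.09,95.18) → (169.41,87.06) → (148.43,76.81) → (131.16,64.42) → (117.59,49.90) → (107.72,33.25).

Shape 6 is a regular polygon drawn with `<polygon>`. Its stroke #0000ff means score at S499, F1885. After flipping Y the toolpath is (47.91,86.59) → (66.71,102.40) → (91.19,100.29) → (107.00,81.49) → (104.89,57.01) → (86.09,41.20) → (61.61,43.31) → (45.80,62.11) → (47.91,86.59), returning to the start.

Shape 7 is a closed polygon drawn with `<polygon>`. Its stroke #0000ff means score at S499, F1885. After flipping Y the toolpath is (134.02,57.12) → (190.44,41.43) → (109.46,116.49) → (70.11,60.16) → (134.02,57.12), returning to the start.

Shape 8 is a regular polygon drawn with `<polygon>`. Its stroke #0000ff means score at S499, F1885. After flipping Y the toolpath is (212.14,46.18) → (210.94,24.07) → (192.91,11.22) → (171.61,17.31) → (163.10,37.75) → (173.77,57.15) → (195.60,60.91) → (212.14,46.18), returning to the start.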